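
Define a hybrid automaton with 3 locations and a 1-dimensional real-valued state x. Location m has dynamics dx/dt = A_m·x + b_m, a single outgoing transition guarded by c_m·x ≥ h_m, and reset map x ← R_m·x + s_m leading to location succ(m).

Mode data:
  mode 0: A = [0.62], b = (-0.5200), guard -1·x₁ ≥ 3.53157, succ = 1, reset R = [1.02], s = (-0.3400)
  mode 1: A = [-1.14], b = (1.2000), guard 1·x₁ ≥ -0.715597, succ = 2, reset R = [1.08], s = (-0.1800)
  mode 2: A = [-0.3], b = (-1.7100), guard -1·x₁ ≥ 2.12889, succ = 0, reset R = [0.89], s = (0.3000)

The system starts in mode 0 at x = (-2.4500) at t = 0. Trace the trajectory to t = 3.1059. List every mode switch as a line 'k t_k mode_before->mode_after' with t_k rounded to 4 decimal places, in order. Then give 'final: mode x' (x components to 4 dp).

Mode 0: guard c·x = 3.5316 hit at Δt = 0.4586 (t = 0.4586), x⁻ = (-3.5316) → reset → x⁺ = (-3.9422), jump to mode 1
Mode 1: guard c·x = -0.7156 hit at Δt = 0.9109 (t = 1.3695), x⁻ = (-0.7156) → reset → x⁺ = (-0.9528), jump to mode 2
Mode 2: guard c·x = 2.1289 hit at Δt = 0.9489 (t = 2.3184), x⁻ = (-2.1289) → reset → x⁺ = (-1.5947), jump to mode 0
Mode 0: flow for 0.7875 to horizon, guard not reached → x = (-3.1265)

1 0.4586 0->1
2 1.3695 1->2
3 2.3184 2->0
final: 0 -3.1265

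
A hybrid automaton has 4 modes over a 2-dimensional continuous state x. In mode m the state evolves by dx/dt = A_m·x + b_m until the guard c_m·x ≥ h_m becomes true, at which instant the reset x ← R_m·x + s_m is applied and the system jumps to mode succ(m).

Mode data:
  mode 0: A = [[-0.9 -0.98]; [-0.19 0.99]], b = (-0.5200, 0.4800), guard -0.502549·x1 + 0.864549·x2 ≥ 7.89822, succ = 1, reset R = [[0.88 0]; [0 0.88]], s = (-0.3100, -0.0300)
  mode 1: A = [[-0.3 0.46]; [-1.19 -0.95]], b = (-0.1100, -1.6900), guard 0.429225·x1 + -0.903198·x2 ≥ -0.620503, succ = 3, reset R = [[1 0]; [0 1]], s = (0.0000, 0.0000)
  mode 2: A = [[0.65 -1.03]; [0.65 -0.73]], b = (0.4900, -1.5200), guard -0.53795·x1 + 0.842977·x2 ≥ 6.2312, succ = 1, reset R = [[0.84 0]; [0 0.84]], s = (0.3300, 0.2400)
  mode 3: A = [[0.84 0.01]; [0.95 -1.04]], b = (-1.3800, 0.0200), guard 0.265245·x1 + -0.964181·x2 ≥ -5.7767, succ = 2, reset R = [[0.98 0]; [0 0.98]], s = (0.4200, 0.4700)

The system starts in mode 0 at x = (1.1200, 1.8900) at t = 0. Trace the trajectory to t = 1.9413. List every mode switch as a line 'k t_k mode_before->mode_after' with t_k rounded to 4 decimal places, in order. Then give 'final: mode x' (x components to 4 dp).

Mode 0: guard c·x = 7.8982 hit at Δt = 1.1719 (t = 1.1719), x⁻ = (-3.1604, 7.2985) → reset → x⁺ = (-3.0912, 6.3927), jump to mode 1
Mode 1: flow for 0.7694 to horizon, guard not reached → x = (-1.0222, 3.3264)

1 1.1719 0->1
final: 1 -1.0222 3.3264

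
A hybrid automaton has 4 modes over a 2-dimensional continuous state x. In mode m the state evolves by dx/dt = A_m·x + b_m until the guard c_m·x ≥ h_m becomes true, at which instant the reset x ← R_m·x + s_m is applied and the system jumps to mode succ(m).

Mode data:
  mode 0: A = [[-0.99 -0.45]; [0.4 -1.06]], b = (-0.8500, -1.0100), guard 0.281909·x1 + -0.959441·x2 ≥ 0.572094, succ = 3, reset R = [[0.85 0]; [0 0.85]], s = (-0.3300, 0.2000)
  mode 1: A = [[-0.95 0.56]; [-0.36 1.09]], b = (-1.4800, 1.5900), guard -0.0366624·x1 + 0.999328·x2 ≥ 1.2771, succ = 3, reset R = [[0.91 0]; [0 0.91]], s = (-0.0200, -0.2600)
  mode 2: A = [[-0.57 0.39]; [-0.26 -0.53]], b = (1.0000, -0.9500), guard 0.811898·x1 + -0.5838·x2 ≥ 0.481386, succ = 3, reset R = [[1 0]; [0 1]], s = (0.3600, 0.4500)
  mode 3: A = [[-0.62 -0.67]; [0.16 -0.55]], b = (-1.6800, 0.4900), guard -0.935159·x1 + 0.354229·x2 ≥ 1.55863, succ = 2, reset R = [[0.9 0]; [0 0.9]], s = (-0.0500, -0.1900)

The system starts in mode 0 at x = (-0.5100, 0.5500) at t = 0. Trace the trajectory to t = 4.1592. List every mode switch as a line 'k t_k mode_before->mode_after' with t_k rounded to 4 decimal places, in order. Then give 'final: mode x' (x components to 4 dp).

1 1.3517 0->3
2 2.4490 3->2
3 3.7549 2->3
final: 3 -0.2762 -0.1492

Mode 0: guard c·x = 0.5721 hit at Δt = 1.3517 (t = 1.3517), x⁻ = (-0.6319, -0.7820) → reset → x⁺ = (-0.8671, -0.4647), jump to mode 3
Mode 3: guard c·x = 1.5586 hit at Δt = 1.0973 (t = 2.4490), x⁻ = (-1.6765, -0.0260) → reset → x⁺ = (-1.5589, -0.2134), jump to mode 2
Mode 2: guard c·x = 0.4814 hit at Δt = 1.3059 (t = 3.7549), x⁻ = (-0.0247, -0.8590) → reset → x⁺ = (0.3353, -0.4090), jump to mode 3
Mode 3: flow for 0.4043 to horizon, guard not reached → x = (-0.2762, -0.1492)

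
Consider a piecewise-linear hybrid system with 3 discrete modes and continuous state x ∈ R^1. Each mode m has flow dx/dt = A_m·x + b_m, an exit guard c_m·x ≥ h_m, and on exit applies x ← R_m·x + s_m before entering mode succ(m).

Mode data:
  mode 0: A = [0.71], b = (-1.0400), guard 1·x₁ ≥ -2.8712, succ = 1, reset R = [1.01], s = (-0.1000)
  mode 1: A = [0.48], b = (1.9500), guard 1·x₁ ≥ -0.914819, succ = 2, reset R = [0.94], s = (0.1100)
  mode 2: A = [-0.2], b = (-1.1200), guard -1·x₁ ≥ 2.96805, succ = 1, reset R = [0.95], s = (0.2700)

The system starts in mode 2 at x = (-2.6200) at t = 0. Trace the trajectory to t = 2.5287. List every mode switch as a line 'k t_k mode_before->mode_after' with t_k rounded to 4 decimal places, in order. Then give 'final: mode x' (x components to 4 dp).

Mode 2: guard c·x = 2.9680 hit at Δt = 0.6210 (t = 0.6210), x⁻ = (-2.9680) → reset → x⁺ = (-2.5496), jump to mode 1
Mode 1: guard c·x = -0.9148 hit at Δt = 1.5264 (t = 2.1474), x⁻ = (-0.9148) → reset → x⁺ = (-0.7499), jump to mode 2
Mode 2: flow for 0.3813 to horizon, guard not reached → x = (-1.1061)

1 0.6210 2->1
2 2.1474 1->2
final: 2 -1.1061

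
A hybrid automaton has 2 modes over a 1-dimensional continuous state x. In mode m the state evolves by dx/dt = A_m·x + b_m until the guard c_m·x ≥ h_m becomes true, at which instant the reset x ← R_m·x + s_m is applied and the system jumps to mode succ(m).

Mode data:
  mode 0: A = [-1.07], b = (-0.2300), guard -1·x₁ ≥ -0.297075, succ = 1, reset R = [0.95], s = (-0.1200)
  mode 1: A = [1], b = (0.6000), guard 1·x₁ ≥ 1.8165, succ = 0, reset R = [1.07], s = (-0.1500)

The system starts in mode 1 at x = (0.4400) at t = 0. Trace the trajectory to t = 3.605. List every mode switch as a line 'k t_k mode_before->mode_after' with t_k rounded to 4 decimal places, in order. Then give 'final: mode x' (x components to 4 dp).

Mode 1: guard c·x = 1.8165 hit at Δt = 0.8431 (t = 0.8431), x⁻ = (1.8165) → reset → x⁺ = (1.7937), jump to mode 0
Mode 0: guard c·x = -0.2971 hit at Δt = 1.2774 (t = 2.1205), x⁻ = (0.2971) → reset → x⁺ = (0.1622), jump to mode 1
Mode 1: guard c·x = 1.8165 hit at Δt = 1.1538 (t = 3.2743), x⁻ = (1.8165) → reset → x⁺ = (1.7937), jump to mode 0
Mode 0: flow for 0.3307 to horizon, guard not reached → x = (1.1951)

1 0.8431 1->0
2 2.1205 0->1
3 3.2743 1->0
final: 0 1.1951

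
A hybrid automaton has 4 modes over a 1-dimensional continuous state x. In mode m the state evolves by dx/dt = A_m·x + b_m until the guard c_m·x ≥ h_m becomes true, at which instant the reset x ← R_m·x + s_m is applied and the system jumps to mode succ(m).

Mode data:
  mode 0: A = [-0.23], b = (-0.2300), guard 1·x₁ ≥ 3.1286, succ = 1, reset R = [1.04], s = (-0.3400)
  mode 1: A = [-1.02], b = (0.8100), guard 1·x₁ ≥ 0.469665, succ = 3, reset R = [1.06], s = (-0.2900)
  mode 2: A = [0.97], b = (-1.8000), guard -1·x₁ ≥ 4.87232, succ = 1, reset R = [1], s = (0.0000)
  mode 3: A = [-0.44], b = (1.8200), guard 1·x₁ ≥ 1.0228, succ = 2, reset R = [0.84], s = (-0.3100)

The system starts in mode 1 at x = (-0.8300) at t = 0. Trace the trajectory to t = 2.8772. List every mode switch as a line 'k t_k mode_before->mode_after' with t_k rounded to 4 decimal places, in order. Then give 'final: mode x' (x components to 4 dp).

1 1.5790 1->3
2 2.1074 3->2
final: 2 -0.9011

Mode 1: guard c·x = 0.4697 hit at Δt = 1.5790 (t = 1.5790), x⁻ = (0.4697) → reset → x⁺ = (0.2078), jump to mode 3
Mode 3: guard c·x = 1.0228 hit at Δt = 0.5284 (t = 2.1074), x⁻ = (1.0228) → reset → x⁺ = (0.5492), jump to mode 2
Mode 2: flow for 0.7698 to horizon, guard not reached → x = (-0.9011)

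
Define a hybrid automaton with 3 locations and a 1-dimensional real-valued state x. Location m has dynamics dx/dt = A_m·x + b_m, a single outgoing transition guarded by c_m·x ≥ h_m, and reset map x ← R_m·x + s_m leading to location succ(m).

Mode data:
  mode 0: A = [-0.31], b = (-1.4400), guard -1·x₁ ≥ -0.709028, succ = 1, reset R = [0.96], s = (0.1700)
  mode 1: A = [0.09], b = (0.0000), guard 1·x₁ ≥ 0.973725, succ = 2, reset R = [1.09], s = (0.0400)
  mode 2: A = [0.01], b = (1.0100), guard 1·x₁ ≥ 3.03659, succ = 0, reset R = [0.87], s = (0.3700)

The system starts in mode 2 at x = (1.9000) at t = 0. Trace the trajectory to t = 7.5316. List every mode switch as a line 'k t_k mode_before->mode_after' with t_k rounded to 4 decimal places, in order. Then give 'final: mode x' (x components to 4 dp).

1 1.0985 2->0
2 2.2525 0->1
3 3.7537 1->2
4 5.6314 2->0
5 6.7854 0->1
final: 1 0.9098

Mode 2: guard c·x = 3.0366 hit at Δt = 1.0985 (t = 1.0985), x⁻ = (3.0366) → reset → x⁺ = (3.0118), jump to mode 0
Mode 0: guard c·x = -0.7090 hit at Δt = 1.1540 (t = 2.2525), x⁻ = (0.7090) → reset → x⁺ = (0.8507), jump to mode 1
Mode 1: guard c·x = 0.9737 hit at Δt = 1.5012 (t = 3.7537), x⁻ = (0.9737) → reset → x⁺ = (1.1014), jump to mode 2
Mode 2: guard c·x = 3.0366 hit at Δt = 1.8777 (t = 5.6314), x⁻ = (3.0366) → reset → x⁺ = (3.0118), jump to mode 0
Mode 0: guard c·x = -0.7090 hit at Δt = 1.1540 (t = 6.7854), x⁻ = (0.7090) → reset → x⁺ = (0.8507), jump to mode 1
Mode 1: flow for 0.7462 to horizon, guard not reached → x = (0.9098)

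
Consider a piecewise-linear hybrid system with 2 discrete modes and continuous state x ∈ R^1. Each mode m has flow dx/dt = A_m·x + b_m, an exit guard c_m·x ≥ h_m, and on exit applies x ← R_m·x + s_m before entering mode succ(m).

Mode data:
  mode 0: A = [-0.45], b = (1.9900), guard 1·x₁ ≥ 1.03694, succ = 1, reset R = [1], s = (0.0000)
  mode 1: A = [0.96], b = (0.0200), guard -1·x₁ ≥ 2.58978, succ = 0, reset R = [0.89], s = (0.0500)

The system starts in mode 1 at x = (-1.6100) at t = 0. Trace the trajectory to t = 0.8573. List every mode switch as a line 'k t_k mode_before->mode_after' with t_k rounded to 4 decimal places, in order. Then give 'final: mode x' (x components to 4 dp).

Mode 1: guard c·x = 2.5898 hit at Δt = 0.5003 (t = 0.5003), x⁻ = (-2.5898) → reset → x⁺ = (-2.2549), jump to mode 0
Mode 0: flow for 0.3570 to horizon, guard not reached → x = (-1.2639)

1 0.5003 1->0
final: 0 -1.2639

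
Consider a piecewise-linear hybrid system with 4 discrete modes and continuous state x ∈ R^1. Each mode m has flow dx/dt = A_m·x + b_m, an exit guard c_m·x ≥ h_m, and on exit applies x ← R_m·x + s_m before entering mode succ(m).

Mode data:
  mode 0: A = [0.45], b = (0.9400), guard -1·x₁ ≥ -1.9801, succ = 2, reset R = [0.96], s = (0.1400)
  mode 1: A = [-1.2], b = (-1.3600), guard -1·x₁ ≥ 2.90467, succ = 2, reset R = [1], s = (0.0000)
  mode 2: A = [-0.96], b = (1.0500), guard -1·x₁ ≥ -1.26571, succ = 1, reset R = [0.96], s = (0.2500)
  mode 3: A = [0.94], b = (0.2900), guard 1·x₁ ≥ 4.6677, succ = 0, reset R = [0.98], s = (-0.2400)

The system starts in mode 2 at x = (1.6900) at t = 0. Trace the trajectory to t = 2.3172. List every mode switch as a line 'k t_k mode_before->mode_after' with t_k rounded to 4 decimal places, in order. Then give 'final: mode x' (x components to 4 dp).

Mode 2: guard c·x = -1.2657 hit at Δt = 1.2952 (t = 1.2952), x⁻ = (1.2657) → reset → x⁺ = (1.4651), jump to mode 1
Mode 1: flow for 1.0220 to horizon, guard not reached → x = (-0.3711)

1 1.2952 2->1
final: 1 -0.3711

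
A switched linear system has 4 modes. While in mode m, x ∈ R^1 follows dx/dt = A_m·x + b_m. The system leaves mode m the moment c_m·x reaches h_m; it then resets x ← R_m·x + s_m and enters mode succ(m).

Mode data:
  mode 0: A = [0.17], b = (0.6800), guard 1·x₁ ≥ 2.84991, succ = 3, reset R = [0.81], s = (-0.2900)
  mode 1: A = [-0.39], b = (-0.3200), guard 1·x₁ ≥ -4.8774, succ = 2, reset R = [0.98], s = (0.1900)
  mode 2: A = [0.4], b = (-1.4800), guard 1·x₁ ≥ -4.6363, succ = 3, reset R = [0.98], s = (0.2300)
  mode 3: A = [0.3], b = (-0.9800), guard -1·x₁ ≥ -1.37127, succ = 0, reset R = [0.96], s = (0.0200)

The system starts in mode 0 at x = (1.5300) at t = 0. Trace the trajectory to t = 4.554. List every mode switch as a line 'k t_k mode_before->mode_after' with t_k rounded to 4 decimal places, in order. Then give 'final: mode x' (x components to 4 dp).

Mode 0: guard c·x = 2.8499 hit at Δt = 1.2591 (t = 1.2591), x⁻ = (2.8499) → reset → x⁺ = (2.0184), jump to mode 3
Mode 3: guard c·x = -1.3713 hit at Δt = 1.3923 (t = 2.6514), x⁻ = (1.3713) → reset → x⁺ = (1.3364), jump to mode 0
Mode 0: guard c·x = 2.8499 hit at Δt = 1.4687 (t = 4.1201), x⁻ = (2.8499) → reset → x⁺ = (2.0184), jump to mode 3
Mode 3: flow for 0.4339 to horizon, guard not reached → x = (1.8449)

1 1.2591 0->3
2 2.6514 3->0
3 4.1201 0->3
final: 3 1.8449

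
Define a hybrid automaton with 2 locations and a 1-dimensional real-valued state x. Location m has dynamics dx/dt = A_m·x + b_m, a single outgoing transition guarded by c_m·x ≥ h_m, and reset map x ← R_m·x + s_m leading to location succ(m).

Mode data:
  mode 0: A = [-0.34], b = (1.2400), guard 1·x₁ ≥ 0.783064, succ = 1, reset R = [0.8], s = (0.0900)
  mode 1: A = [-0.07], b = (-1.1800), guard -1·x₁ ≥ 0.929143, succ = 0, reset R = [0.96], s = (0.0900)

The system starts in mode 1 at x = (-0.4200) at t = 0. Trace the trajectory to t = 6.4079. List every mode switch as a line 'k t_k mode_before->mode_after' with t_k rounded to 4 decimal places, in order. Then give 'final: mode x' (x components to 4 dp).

1 0.4495 1->0
2 1.7450 0->1
3 3.1496 1->0
4 4.4451 0->1
5 5.8496 1->0
final: 0 -0.0328

Mode 1: guard c·x = 0.9291 hit at Δt = 0.4495 (t = 0.4495), x⁻ = (-0.9291) → reset → x⁺ = (-0.8020), jump to mode 0
Mode 0: guard c·x = 0.7831 hit at Δt = 1.2955 (t = 1.7450), x⁻ = (0.7831) → reset → x⁺ = (0.7165), jump to mode 1
Mode 1: guard c·x = 0.9291 hit at Δt = 1.4046 (t = 3.1496), x⁻ = (-0.9291) → reset → x⁺ = (-0.8020), jump to mode 0
Mode 0: guard c·x = 0.7831 hit at Δt = 1.2955 (t = 4.4451), x⁻ = (0.7831) → reset → x⁺ = (0.7165), jump to mode 1
Mode 1: guard c·x = 0.9291 hit at Δt = 1.4046 (t = 5.8496), x⁻ = (-0.9291) → reset → x⁺ = (-0.8020), jump to mode 0
Mode 0: flow for 0.5583 to horizon, guard not reached → x = (-0.0328)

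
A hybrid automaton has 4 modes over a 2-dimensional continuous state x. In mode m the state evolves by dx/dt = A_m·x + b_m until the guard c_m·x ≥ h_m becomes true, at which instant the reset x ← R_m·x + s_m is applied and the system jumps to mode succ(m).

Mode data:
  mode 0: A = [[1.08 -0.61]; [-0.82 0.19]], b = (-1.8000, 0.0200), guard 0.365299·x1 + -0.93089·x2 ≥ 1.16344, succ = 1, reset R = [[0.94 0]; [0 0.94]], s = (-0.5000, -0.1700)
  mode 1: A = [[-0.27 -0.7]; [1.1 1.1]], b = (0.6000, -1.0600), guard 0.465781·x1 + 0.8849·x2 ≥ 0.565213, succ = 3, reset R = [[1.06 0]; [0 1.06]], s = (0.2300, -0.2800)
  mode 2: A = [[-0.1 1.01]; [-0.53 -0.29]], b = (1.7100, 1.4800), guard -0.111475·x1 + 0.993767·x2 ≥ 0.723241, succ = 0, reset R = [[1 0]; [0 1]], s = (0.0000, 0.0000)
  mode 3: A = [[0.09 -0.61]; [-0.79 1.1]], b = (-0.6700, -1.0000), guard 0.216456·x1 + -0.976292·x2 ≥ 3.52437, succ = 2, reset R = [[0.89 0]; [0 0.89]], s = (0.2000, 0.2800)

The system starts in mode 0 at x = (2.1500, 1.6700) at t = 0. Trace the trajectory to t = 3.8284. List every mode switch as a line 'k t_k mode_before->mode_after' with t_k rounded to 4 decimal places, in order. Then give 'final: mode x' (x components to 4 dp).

Mode 0: guard c·x = 1.1634 hit at Δt = 1.4398 (t = 1.4398), x⁻ = (2.0488, -0.4458) → reset → x⁺ = (1.4259, -0.5891), jump to mode 1
Mode 1: guard c·x = 0.5652 hit at Δt = 0.9798 (t = 2.4196), x⁻ = (1.9400, -0.3824) → reset → x⁺ = (2.2864, -0.6854), jump to mode 3
Mode 3: guard c·x = 3.5244 hit at Δt = 0.4900 (t = 2.9096), x⁻ = (2.5850, -3.0368) → reset → x⁺ = (2.5007, -2.4228), jump to mode 2
Mode 2: flow for 0.9188 to horizon, guard not reached → x = (2.0070, -1.5919)

1 1.4398 0->1
2 2.4196 1->3
3 2.9096 3->2
final: 2 2.0070 -1.5919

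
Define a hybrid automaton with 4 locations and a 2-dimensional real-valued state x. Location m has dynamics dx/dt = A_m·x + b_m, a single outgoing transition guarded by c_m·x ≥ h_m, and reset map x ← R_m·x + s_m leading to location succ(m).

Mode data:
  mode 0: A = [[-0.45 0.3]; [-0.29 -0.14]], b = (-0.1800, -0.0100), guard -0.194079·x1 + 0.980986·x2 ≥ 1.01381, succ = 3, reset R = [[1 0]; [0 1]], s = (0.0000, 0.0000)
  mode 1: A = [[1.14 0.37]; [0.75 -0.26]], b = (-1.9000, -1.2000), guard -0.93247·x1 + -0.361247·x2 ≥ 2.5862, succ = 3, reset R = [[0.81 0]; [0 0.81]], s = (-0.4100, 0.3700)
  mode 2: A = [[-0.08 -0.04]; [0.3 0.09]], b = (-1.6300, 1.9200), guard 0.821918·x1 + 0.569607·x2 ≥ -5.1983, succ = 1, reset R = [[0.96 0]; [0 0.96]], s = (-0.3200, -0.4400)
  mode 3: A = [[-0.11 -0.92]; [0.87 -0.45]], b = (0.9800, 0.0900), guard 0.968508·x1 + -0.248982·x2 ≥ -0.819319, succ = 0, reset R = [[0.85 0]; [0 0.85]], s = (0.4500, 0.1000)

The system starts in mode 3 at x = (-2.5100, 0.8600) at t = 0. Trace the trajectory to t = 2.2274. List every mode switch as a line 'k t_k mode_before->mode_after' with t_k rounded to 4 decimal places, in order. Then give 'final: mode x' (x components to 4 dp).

1 1.0999 3->0
final: 0 -0.5433 -0.3440

Mode 3: guard c·x = -0.8193 hit at Δt = 1.0999 (t = 1.0999), x⁻ = (-1.0484, -0.7873) → reset → x⁺ = (-0.4411, -0.5692), jump to mode 0
Mode 0: flow for 1.1275 to horizon, guard not reached → x = (-0.5433, -0.3440)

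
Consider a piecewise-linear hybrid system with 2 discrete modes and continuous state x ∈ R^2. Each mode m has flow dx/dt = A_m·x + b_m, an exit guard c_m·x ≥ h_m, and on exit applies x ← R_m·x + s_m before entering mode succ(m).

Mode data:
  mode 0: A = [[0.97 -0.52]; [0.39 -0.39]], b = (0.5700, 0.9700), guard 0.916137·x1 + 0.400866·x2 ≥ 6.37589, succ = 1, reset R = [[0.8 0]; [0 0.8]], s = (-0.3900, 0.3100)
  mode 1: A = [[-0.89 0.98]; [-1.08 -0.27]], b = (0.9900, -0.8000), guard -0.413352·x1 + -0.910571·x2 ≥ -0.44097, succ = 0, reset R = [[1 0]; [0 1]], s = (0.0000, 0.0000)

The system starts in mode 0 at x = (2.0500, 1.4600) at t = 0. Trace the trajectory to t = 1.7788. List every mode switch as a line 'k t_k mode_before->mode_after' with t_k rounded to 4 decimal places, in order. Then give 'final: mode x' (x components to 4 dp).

1 1.2375 0->1
final: 1 3.4628 0.0282

Mode 0: guard c·x = 6.3759 hit at Δt = 1.2375 (t = 1.2375), x⁻ = (5.5319, 3.2628) → reset → x⁺ = (4.0355, 2.9202), jump to mode 1
Mode 1: flow for 0.5413 to horizon, guard not reached → x = (3.4628, 0.0282)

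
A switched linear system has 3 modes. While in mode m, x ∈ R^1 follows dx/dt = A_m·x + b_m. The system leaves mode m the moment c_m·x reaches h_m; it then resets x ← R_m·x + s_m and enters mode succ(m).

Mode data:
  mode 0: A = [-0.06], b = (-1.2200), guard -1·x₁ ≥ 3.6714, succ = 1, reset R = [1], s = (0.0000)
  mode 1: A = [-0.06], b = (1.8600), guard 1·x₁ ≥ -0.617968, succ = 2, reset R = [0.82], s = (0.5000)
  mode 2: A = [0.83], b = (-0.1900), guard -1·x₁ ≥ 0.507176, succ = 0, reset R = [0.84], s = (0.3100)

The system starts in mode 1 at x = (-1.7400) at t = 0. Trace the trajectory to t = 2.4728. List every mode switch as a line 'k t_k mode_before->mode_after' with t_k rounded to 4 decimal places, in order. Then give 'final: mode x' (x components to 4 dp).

1 0.5812 1->2
2 1.9535 2->0
final: 0 -0.7362

Mode 1: guard c·x = -0.6180 hit at Δt = 0.5812 (t = 0.5812), x⁻ = (-0.6180) → reset → x⁺ = (-0.0067), jump to mode 2
Mode 2: guard c·x = 0.5072 hit at Δt = 1.3723 (t = 1.9535), x⁻ = (-0.5072) → reset → x⁺ = (-0.1160), jump to mode 0
Mode 0: flow for 0.5193 to horizon, guard not reached → x = (-0.7362)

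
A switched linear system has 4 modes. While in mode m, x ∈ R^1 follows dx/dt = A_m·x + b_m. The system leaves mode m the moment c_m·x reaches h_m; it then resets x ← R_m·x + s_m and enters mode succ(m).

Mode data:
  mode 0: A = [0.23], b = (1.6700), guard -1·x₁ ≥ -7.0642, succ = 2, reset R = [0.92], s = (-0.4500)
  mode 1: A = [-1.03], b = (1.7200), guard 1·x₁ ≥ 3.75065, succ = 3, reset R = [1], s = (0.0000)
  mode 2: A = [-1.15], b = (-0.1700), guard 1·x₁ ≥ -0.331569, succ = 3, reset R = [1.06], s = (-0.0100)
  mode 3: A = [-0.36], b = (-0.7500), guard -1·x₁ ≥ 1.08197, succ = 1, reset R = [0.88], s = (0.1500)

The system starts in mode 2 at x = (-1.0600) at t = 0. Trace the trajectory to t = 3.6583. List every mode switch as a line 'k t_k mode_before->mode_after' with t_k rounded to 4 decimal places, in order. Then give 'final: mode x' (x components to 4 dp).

Mode 2: guard c·x = -0.3316 hit at Δt = 1.3933 (t = 1.3933), x⁻ = (-0.3316) → reset → x⁺ = (-0.3615), jump to mode 3
Mode 3: guard c·x = 1.0820 hit at Δt = 1.5057 (t = 2.8990), x⁻ = (-1.0820) → reset → x⁺ = (-0.8021), jump to mode 1
Mode 1: flow for 0.7593 to horizon, guard not reached → x = (0.5391)

1 1.3933 2->3
2 2.8990 3->1
final: 1 0.5391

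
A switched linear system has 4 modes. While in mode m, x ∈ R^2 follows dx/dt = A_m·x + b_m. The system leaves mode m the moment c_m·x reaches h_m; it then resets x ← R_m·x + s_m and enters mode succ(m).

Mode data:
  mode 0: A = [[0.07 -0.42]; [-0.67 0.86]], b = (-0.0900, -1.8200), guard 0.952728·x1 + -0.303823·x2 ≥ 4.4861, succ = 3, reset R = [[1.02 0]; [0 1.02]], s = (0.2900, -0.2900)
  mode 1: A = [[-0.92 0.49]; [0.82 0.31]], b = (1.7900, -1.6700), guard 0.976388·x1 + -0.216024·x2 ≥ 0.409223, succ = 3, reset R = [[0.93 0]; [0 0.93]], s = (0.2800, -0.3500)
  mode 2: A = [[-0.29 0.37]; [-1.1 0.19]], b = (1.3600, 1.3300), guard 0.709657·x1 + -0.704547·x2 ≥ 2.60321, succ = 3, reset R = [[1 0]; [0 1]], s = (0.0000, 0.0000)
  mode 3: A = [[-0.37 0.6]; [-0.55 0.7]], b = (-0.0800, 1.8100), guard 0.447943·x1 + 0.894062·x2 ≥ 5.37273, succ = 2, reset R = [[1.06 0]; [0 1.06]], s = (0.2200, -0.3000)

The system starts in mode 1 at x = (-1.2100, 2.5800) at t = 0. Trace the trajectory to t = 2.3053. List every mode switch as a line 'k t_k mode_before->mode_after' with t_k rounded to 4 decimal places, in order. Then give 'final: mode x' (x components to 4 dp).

Mode 1: guard c·x = 0.4092 hit at Δt = 0.7044 (t = 0.7044), x⁻ = (0.8241, 1.8306) → reset → x⁺ = (1.0464, 1.3524), jump to mode 3
Mode 3: guard c·x = 5.3727 hit at Δt = 1.1562 (t = 1.8606), x⁻ = (2.3307, 4.8416) → reset → x⁺ = (2.6905, 4.8321), jump to mode 2
Mode 2: flow for 0.4447 to horizon, guard not reached → x = (3.6394, 4.2540)

1 0.7044 1->3
2 1.8606 3->2
final: 2 3.6394 4.2540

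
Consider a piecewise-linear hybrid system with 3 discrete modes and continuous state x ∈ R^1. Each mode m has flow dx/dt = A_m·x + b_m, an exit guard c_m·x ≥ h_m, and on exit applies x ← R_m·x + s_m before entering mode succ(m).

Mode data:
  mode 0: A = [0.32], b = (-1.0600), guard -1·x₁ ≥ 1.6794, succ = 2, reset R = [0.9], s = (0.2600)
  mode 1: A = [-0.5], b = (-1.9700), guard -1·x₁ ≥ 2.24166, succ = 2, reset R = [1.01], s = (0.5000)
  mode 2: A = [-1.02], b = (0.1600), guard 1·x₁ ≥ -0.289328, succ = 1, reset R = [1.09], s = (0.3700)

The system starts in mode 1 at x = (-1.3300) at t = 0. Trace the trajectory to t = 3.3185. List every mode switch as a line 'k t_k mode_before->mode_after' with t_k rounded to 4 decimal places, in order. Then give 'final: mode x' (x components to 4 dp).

Mode 1: guard c·x = 2.2417 hit at Δt = 0.8594 (t = 0.8594), x⁻ = (-2.2417) → reset → x⁺ = (-1.7641), jump to mode 2
Mode 2: guard c·x = -0.2893 hit at Δt = 1.4312 (t = 2.2906), x⁻ = (-0.2893) → reset → x⁺ = (0.0546), jump to mode 1
Mode 1: flow for 1.0279 to horizon, guard not reached → x = (-1.5507)

1 0.8594 1->2
2 2.2906 2->1
final: 1 -1.5507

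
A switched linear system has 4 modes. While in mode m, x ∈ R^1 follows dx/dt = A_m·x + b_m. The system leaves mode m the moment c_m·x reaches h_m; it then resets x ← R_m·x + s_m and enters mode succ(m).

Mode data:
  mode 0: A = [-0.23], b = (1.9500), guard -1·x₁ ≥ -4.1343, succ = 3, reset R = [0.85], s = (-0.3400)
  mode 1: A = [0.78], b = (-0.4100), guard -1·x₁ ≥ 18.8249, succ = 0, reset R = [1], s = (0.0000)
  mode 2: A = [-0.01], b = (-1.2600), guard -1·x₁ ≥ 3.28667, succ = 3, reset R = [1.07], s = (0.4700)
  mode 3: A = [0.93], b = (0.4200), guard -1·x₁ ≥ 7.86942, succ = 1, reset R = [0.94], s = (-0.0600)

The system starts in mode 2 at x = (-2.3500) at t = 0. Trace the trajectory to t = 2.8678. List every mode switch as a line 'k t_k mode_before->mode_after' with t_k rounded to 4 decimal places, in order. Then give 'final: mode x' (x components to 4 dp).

Mode 2: guard c·x = 3.2867 hit at Δt = 0.7604 (t = 0.7604), x⁻ = (-3.2867) → reset → x⁺ = (-3.0467), jump to mode 3
Mode 3: guard c·x = 7.8694 hit at Δt = 1.1293 (t = 1.8897), x⁻ = (-7.8694) → reset → x⁺ = (-7.4573), jump to mode 1
Mode 1: flow for 0.9781 to horizon, guard not reached → x = (-16.5939)

1 0.7604 2->3
2 1.8897 3->1
final: 1 -16.5939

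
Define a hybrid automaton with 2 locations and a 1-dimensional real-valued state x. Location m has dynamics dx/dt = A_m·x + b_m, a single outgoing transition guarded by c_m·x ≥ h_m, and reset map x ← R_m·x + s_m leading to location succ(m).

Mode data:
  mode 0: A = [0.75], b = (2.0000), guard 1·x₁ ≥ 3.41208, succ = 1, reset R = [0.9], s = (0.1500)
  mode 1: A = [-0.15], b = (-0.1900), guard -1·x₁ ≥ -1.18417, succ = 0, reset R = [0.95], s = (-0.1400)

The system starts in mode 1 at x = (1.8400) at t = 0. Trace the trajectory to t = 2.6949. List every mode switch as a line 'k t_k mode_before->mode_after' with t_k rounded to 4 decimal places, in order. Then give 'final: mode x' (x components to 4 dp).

Mode 1: guard c·x = -1.1842 hit at Δt = 1.5808 (t = 1.5808), x⁻ = (1.1842) → reset → x⁺ = (0.9850), jump to mode 0
Mode 0: guard c·x = 3.4121 hit at Δt = 0.6795 (t = 2.2603), x⁻ = (3.4121) → reset → x⁺ = (3.2209), jump to mode 1
Mode 1: flow for 0.4346 to horizon, guard not reached → x = (2.9377)

1 1.5808 1->0
2 2.2603 0->1
final: 1 2.9377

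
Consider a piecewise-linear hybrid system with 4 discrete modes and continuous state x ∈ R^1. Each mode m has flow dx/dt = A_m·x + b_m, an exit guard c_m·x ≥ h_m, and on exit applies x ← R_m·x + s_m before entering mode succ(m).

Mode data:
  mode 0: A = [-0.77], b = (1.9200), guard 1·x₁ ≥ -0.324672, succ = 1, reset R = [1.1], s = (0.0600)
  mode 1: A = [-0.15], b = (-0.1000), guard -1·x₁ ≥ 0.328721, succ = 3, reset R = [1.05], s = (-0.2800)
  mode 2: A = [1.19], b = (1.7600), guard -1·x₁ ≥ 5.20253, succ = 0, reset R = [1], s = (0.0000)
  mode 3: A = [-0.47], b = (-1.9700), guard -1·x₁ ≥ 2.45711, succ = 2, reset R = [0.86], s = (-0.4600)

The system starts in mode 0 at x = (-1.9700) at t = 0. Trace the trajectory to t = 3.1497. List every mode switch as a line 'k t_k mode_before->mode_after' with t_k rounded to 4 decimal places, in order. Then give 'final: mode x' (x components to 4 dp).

Mode 0: guard c·x = -0.3247 hit at Δt = 0.5972 (t = 0.5972), x⁻ = (-0.3247) → reset → x⁺ = (-0.2971), jump to mode 1
Mode 1: guard c·x = 0.3287 hit at Δt = 0.5956 (t = 1.1928), x⁻ = (-0.3287) → reset → x⁺ = (-0.6252), jump to mode 3
Mode 3: guard c·x = 2.4571 hit at Δt = 1.5338 (t = 2.7266), x⁻ = (-2.4571) → reset → x⁺ = (-2.5731), jump to mode 2
Mode 2: flow for 0.4231 to horizon, guard not reached → x = (-3.2892)

1 0.5972 0->1
2 1.1928 1->3
3 2.7266 3->2
final: 2 -3.2892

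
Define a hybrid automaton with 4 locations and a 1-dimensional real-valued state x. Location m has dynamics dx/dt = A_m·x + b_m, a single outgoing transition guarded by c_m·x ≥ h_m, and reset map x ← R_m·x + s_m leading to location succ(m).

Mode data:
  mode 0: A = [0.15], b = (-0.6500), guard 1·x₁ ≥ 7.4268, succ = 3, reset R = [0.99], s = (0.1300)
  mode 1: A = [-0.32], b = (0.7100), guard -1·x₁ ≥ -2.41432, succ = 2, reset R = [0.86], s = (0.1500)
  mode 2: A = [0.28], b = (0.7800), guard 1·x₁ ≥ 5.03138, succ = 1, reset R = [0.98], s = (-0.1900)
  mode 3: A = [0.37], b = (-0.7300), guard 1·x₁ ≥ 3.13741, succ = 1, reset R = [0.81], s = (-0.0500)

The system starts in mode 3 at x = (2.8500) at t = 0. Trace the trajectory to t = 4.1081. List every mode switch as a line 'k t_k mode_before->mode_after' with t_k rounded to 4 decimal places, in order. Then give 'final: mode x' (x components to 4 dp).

1 0.7661 3->1
2 1.8033 1->2
3 3.3907 2->1
final: 1 4.2234

Mode 3: guard c·x = 3.1374 hit at Δt = 0.7661 (t = 0.7661), x⁻ = (3.1374) → reset → x⁺ = (2.4913), jump to mode 1
Mode 1: guard c·x = -2.4143 hit at Δt = 1.0372 (t = 1.8033), x⁻ = (2.4143) → reset → x⁺ = (2.2263), jump to mode 2
Mode 2: guard c·x = 5.0314 hit at Δt = 1.5874 (t = 3.3907), x⁻ = (5.0314) → reset → x⁺ = (4.7408), jump to mode 1
Mode 1: flow for 0.7174 to horizon, guard not reached → x = (4.2234)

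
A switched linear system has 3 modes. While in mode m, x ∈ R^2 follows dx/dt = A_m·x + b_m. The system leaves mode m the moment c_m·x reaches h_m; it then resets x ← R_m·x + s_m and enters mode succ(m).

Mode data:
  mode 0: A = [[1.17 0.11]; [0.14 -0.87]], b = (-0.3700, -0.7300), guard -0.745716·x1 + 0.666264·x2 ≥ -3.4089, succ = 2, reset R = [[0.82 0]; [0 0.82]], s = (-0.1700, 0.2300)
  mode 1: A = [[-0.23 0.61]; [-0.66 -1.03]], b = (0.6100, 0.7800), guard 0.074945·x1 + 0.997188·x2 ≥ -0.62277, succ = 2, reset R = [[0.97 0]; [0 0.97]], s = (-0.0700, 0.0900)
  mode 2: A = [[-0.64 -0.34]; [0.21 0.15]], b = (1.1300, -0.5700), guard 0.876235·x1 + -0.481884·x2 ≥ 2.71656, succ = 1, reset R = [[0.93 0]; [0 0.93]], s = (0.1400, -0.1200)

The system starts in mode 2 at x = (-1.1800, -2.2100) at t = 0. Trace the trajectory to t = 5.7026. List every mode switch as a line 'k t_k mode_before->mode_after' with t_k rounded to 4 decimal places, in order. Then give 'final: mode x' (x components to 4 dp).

Mode 2: guard c·x = 2.7166 hit at Δt = 1.2128 (t = 1.2128), x⁻ = (1.2424, -3.3783) → reset → x⁺ = (1.2954, -3.2618), jump to mode 1
Mode 1: guard c·x = -0.6228 hit at Δt = 1.2442 (t = 2.4570), x⁻ = (0.5260, -0.6641) → reset → x⁺ = (0.4403, -0.5541), jump to mode 2
Mode 2: guard c·x = 2.7166 hit at Δt = 2.7033 (t = 5.1603), x⁻ = (2.1265, -1.7706) → reset → x⁺ = (2.1177, -1.7667), jump to mode 1
Mode 1: flow for 0.5423 to horizon, guard not reached → x = (1.7249, -1.2030)

1 1.2128 2->1
2 2.4570 1->2
3 5.1603 2->1
final: 1 1.7249 -1.2030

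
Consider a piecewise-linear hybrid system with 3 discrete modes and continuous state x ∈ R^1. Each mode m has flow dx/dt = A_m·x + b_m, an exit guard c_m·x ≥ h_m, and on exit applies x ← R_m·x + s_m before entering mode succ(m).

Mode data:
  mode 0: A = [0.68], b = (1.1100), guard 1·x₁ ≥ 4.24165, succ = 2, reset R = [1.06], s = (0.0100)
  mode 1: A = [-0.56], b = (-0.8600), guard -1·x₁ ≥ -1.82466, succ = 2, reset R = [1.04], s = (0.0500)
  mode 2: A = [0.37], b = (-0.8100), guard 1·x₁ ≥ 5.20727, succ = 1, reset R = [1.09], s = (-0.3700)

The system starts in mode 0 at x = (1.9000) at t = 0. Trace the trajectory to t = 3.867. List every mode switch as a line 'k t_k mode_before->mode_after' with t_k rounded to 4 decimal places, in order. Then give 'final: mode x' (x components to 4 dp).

1 0.7479 0->2
2 1.4624 2->1
3 2.7320 1->2
final: 2 1.8216

Mode 0: guard c·x = 4.2416 hit at Δt = 0.7479 (t = 0.7479), x⁻ = (4.2416) → reset → x⁺ = (4.5061), jump to mode 2
Mode 2: guard c·x = 5.2073 hit at Δt = 0.7145 (t = 1.4624), x⁻ = (5.2073) → reset → x⁺ = (5.3059), jump to mode 1
Mode 1: guard c·x = -1.8247 hit at Δt = 1.2696 (t = 2.7320), x⁻ = (1.8247) → reset → x⁺ = (1.9476), jump to mode 2
Mode 2: flow for 1.1350 to horizon, guard not reached → x = (1.8216)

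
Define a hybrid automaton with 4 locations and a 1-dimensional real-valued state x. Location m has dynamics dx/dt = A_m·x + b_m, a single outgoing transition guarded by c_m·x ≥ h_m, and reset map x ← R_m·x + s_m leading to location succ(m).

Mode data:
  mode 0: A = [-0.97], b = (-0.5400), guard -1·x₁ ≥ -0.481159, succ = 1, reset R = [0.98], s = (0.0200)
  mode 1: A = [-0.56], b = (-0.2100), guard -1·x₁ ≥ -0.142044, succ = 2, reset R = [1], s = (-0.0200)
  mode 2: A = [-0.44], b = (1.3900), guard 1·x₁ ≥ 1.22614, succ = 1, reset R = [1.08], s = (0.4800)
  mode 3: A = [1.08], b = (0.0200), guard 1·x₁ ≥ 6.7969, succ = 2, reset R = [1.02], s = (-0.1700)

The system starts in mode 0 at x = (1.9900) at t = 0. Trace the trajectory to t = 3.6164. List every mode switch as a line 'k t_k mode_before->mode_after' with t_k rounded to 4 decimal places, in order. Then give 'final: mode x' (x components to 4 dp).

Mode 0: guard c·x = -0.4812 hit at Δt = 0.9254 (t = 0.9254), x⁻ = (0.4812) → reset → x⁺ = (0.4915), jump to mode 1
Mode 1: guard c·x = -0.1420 hit at Δt = 0.9221 (t = 1.8475), x⁻ = (0.1420) → reset → x⁺ = (0.1220), jump to mode 2
Mode 2: guard c·x = 1.2261 hit at Δt = 1.0269 (t = 2.8744), x⁻ = (1.2261) → reset → x⁺ = (1.8042), jump to mode 1
Mode 1: flow for 0.7420 to horizon, guard not reached → x = (1.0633)

1 0.9254 0->1
2 1.8475 1->2
3 2.8744 2->1
final: 1 1.0633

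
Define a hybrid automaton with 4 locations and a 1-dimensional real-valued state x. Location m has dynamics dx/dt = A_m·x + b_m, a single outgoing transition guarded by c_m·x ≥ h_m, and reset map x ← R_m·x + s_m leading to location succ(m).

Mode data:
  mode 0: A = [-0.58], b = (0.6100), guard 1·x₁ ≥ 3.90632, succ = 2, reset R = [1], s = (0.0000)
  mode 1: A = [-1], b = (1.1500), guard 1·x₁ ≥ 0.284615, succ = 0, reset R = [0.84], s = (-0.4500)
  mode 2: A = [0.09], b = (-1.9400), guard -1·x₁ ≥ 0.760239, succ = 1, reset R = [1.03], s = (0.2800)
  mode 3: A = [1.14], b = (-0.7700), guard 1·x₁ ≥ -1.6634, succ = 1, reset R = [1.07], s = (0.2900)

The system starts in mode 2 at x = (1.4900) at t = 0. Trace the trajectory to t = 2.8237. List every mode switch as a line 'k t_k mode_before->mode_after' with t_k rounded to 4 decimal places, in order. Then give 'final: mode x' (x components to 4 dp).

1 1.1810 2->1
2 1.8282 1->0
final: 0 0.3429

Mode 2: guard c·x = 0.7602 hit at Δt = 1.1810 (t = 1.1810), x⁻ = (-0.7602) → reset → x⁺ = (-0.5030), jump to mode 1
Mode 1: guard c·x = 0.2846 hit at Δt = 0.6472 (t = 1.8282), x⁻ = (0.2846) → reset → x⁺ = (-0.2109), jump to mode 0
Mode 0: flow for 0.9955 to horizon, guard not reached → x = (0.3429)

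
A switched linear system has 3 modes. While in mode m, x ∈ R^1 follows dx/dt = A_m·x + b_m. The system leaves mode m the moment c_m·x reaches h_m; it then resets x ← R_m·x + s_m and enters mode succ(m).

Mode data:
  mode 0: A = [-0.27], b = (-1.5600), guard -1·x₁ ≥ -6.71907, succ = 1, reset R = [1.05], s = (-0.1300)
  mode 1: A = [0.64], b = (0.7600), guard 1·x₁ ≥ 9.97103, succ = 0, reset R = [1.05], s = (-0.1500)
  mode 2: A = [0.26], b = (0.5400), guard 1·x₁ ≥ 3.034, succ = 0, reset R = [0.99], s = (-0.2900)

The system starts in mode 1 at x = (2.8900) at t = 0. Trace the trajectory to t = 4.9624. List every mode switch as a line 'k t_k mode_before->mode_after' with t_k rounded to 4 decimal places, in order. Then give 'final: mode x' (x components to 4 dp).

1 1.5730 1->0
2 2.5107 0->1
3 3.0088 1->0
4 3.9465 0->1
5 4.4446 1->0
final: 0 8.2194

Mode 1: guard c·x = 9.9710 hit at Δt = 1.5730 (t = 1.5730), x⁻ = (9.9710) → reset → x⁺ = (10.3196), jump to mode 0
Mode 0: guard c·x = -6.7191 hit at Δt = 0.9377 (t = 2.5107), x⁻ = (6.7191) → reset → x⁺ = (6.9250), jump to mode 1
Mode 1: guard c·x = 9.9710 hit at Δt = 0.4981 (t = 3.0088), x⁻ = (9.9710) → reset → x⁺ = (10.3196), jump to mode 0
Mode 0: guard c·x = -6.7191 hit at Δt = 0.9377 (t = 3.9465), x⁻ = (6.7191) → reset → x⁺ = (6.9250), jump to mode 1
Mode 1: guard c·x = 9.9710 hit at Δt = 0.4981 (t = 4.4446), x⁻ = (9.9710) → reset → x⁺ = (10.3196), jump to mode 0
Mode 0: flow for 0.5178 to horizon, guard not reached → x = (8.2194)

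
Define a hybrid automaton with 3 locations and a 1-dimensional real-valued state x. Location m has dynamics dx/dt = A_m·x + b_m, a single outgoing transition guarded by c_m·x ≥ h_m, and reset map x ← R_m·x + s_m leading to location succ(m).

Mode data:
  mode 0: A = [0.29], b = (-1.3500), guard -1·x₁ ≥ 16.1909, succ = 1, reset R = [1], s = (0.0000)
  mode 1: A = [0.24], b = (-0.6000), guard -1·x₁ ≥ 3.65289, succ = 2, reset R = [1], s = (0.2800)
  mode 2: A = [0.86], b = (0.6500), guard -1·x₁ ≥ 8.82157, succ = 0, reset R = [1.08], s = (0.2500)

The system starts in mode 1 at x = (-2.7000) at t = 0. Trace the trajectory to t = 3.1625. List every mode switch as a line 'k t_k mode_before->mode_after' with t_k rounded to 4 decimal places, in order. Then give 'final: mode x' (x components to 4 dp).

Mode 1: guard c·x = 3.6529 hit at Δt = 0.7011 (t = 0.7011), x⁻ = (-3.6529) → reset → x⁺ = (-3.3729), jump to mode 2
Mode 2: guard c·x = 8.8216 hit at Δt = 1.3088 (t = 2.0099), x⁻ = (-8.8216) → reset → x⁺ = (-9.2773), jump to mode 0
Mode 0: flow for 1.1526 to horizon, guard not reached → x = (-14.8071)

1 0.7011 1->2
2 2.0099 2->0
final: 0 -14.8071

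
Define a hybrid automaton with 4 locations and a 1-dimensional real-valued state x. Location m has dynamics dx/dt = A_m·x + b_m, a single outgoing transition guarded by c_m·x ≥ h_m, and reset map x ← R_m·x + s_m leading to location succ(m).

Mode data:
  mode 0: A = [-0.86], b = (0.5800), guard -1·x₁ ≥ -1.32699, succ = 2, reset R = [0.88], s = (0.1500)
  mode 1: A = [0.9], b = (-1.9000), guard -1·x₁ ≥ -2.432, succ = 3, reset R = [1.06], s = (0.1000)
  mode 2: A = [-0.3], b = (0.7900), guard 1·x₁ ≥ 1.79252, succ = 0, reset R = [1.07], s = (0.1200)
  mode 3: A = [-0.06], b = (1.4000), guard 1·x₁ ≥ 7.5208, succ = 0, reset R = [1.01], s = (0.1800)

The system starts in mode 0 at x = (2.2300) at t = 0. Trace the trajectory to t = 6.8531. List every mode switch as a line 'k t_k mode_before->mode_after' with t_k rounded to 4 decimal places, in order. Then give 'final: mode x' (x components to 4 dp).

Mode 0: guard c·x = -1.3270 hit at Δt = 1.0101 (t = 1.0101), x⁻ = (1.3270) → reset → x⁺ = (1.3178), jump to mode 2
Mode 2: guard c·x = 1.7925 hit at Δt = 1.4922 (t = 2.5023), x⁻ = (1.7925) → reset → x⁺ = (2.0380), jump to mode 0
Mode 0: guard c·x = -1.3270 hit at Δt = 0.8569 (t = 3.3592), x⁻ = (1.3270) → reset → x⁺ = (1.3178), jump to mode 2
Mode 2: guard c·x = 1.7925 hit at Δt = 1.4922 (t = 4.8514), x⁻ = (1.7925) → reset → x⁺ = (2.0380), jump to mode 0
Mode 0: guard c·x = -1.3270 hit at Δt = 0.8569 (t = 5.7084), x⁻ = (1.3270) → reset → x⁺ = (1.3178), jump to mode 2
Mode 2: flow for 1.1447 to horizon, guard not reached → x = (1.7001)

1 1.0101 0->2
2 2.5023 2->0
3 3.3592 0->2
4 4.8514 2->0
5 5.7084 0->2
final: 2 1.7001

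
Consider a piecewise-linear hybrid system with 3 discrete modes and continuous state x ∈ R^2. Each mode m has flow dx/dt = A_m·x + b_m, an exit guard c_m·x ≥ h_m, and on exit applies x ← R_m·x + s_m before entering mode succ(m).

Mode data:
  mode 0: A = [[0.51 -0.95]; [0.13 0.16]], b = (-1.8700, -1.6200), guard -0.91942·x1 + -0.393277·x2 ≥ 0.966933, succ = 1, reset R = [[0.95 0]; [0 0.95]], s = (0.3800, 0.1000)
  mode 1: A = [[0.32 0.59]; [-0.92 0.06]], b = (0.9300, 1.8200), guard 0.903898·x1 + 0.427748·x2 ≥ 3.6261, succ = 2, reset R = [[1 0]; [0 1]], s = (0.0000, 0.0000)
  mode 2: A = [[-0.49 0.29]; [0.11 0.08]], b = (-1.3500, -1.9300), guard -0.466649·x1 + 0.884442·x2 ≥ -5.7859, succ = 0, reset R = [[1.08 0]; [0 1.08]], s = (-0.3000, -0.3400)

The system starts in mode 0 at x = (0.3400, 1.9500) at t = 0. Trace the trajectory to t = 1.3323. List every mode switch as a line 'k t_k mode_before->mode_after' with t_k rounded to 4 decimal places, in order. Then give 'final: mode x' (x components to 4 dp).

Mode 0: guard c·x = 0.9669 hit at Δt = 0.5167 (t = 0.5167), x⁻ = (-1.5668, 1.2042) → reset → x⁺ = (-1.1084, 1.2440), jump to mode 1
Mode 1: flow for 0.8156 to horizon, guard not reached → x = (0.6547, 3.0949)

1 0.5167 0->1
final: 1 0.6547 3.0949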